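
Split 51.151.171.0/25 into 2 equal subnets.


New prefix = 25 + 1 = 26
Each subnet has 64 addresses
  51.151.171.0/26
  51.151.171.64/26
Subnets: 51.151.171.0/26, 51.151.171.64/26


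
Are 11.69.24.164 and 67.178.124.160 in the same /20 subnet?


Mask: 255.255.240.0
11.69.24.164 AND mask = 11.69.16.0
67.178.124.160 AND mask = 67.178.112.0
No, different subnets (11.69.16.0 vs 67.178.112.0)


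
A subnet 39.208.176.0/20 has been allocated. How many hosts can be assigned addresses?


Host bits = 32 - 20 = 12
Total addresses = 2^12 = 4096
Usable = total - 2 (network and broadcast)
Usable hosts: 4094


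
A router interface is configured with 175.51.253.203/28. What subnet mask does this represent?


/28 means 28 network bits, 4 host bits
Binary: 11111111111111111111111111110000
Mask: 255.255.255.240


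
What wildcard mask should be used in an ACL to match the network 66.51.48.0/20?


Subnet mask: 255.255.240.0
Wildcard = 255.255.255.255 - subnet mask
255 - 255 = 0
255 - 255 = 0
255 - 240 = 15
255 - 0 = 255
Wildcard: 0.0.15.255


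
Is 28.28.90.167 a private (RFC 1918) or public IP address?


RFC 1918 private ranges:
  10.0.0.0/8 (10.0.0.0 - 10.255.255.255)
  172.16.0.0/12 (172.16.0.0 - 172.31.255.255)
  192.168.0.0/16 (192.168.0.0 - 192.168.255.255)
Public (not in any RFC 1918 range)


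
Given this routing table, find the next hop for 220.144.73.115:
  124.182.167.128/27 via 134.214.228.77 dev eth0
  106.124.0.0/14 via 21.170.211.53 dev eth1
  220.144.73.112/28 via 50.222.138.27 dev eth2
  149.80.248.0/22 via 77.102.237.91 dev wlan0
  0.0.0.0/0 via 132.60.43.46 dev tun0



Longest prefix match for 220.144.73.115:
  /27 124.182.167.128: no
  /14 106.124.0.0: no
  /28 220.144.73.112: MATCH
  /22 149.80.248.0: no
  /0 0.0.0.0: MATCH
Selected: next-hop 50.222.138.27 via eth2 (matched /28)


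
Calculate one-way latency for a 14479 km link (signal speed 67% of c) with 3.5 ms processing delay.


Speed = 0.67 * 3e5 km/s = 201000 km/s
Propagation delay = 14479 / 201000 = 0.072 s = 72.0348 ms
Processing delay = 3.5 ms
Total one-way latency = 75.5348 ms


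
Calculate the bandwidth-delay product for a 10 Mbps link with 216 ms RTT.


BDP = bandwidth * RTT
= 10 Mbps * 216 ms
= 10 * 1e6 * 216 / 1000 bits
= 2160000 bits
= 270000 bytes
= 263.6719 KB
BDP = 2160000 bits (270000 bytes)


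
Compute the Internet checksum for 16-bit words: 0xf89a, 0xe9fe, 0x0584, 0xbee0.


Sum all words (with carry folding):
+ 0xf89a = 0xf89a
+ 0xe9fe = 0xe299
+ 0x0584 = 0xe81d
+ 0xbee0 = 0xa6fe
One's complement: ~0xa6fe
Checksum = 0x5901


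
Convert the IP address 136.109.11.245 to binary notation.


136 = 10001000
109 = 01101101
11 = 00001011
245 = 11110101
Binary: 10001000.01101101.00001011.11110101


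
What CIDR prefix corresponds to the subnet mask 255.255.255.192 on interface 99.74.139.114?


Binary: 11111111.11111111.11111111.11000000
Count leading 1s
Prefix: /26


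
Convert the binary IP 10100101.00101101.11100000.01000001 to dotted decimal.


10100101 = 165
00101101 = 45
11100000 = 224
01000001 = 65
IP: 165.45.224.65


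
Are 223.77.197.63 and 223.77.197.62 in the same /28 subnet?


Mask: 255.255.255.240
223.77.197.63 AND mask = 223.77.197.48
223.77.197.62 AND mask = 223.77.197.48
Yes, same subnet (223.77.197.48)


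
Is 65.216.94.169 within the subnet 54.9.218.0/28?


Subnet network: 54.9.218.0
Test IP AND mask: 65.216.94.160
No, 65.216.94.169 is not in 54.9.218.0/28


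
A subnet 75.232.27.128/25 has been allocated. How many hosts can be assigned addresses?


Host bits = 32 - 25 = 7
Total addresses = 2^7 = 128
Usable = total - 2 (network and broadcast)
Usable hosts: 126


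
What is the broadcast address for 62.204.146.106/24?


Network: 62.204.146.0/24
Host bits = 8
Set all host bits to 1:
Broadcast: 62.204.146.255


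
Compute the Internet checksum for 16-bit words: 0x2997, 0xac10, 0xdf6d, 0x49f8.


Sum all words (with carry folding):
+ 0x2997 = 0x2997
+ 0xac10 = 0xd5a7
+ 0xdf6d = 0xb515
+ 0x49f8 = 0xff0d
One's complement: ~0xff0d
Checksum = 0x00f2


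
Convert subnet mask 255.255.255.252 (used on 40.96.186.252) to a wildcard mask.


Subnet mask: 255.255.255.252
Wildcard = 255.255.255.255 - subnet mask
255 - 255 = 0
255 - 255 = 0
255 - 255 = 0
255 - 252 = 3
Wildcard: 0.0.0.3


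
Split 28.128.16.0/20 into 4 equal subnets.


New prefix = 20 + 2 = 22
Each subnet has 1024 addresses
  28.128.16.0/22
  28.128.20.0/22
  28.128.24.0/22
  28.128.28.0/22
Subnets: 28.128.16.0/22, 28.128.20.0/22, 28.128.24.0/22, 28.128.28.0/22


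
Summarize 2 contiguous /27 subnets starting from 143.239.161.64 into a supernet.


Original prefix: /27
Number of subnets: 2 = 2^1
New prefix = 27 - 1 = 26
Supernet: 143.239.161.64/26


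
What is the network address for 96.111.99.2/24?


IP:   01100000.01101111.01100011.00000010
Mask: 11111111.11111111.11111111.00000000
AND operation:
Net:  01100000.01101111.01100011.00000000
Network: 96.111.99.0/24


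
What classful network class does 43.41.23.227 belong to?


First octet: 43
Binary: 00101011
0xxxxxxx -> Class A (1-126)
Class A, default mask 255.0.0.0 (/8)


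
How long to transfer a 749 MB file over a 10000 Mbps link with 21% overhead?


Effective throughput = 10000 * (1 - 21/100) = 7900 Mbps
File size in Mb = 749 * 8 = 5992 Mb
Time = 5992 / 7900
Time = 0.7585 seconds


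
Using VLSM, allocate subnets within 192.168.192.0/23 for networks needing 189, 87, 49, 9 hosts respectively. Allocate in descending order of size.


189 hosts -> /24 (254 usable): 192.168.192.0/24
87 hosts -> /25 (126 usable): 192.168.193.0/25
49 hosts -> /26 (62 usable): 192.168.193.128/26
9 hosts -> /28 (14 usable): 192.168.193.192/28
Allocation: 192.168.192.0/24 (189 hosts, 254 usable); 192.168.193.0/25 (87 hosts, 126 usable); 192.168.193.128/26 (49 hosts, 62 usable); 192.168.193.192/28 (9 hosts, 14 usable)


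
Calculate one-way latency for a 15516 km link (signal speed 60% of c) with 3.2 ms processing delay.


Speed = 0.6 * 3e5 km/s = 180000 km/s
Propagation delay = 15516 / 180000 = 0.0862 s = 86.2 ms
Processing delay = 3.2 ms
Total one-way latency = 89.4 ms


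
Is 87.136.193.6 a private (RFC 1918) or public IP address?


RFC 1918 private ranges:
  10.0.0.0/8 (10.0.0.0 - 10.255.255.255)
  172.16.0.0/12 (172.16.0.0 - 172.31.255.255)
  192.168.0.0/16 (192.168.0.0 - 192.168.255.255)
Public (not in any RFC 1918 range)


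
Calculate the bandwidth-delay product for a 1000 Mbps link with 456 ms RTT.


BDP = bandwidth * RTT
= 1000 Mbps * 456 ms
= 1000 * 1e6 * 456 / 1000 bits
= 456000000 bits
= 57000000 bytes
= 55664.0625 KB
BDP = 456000000 bits (57000000 bytes)


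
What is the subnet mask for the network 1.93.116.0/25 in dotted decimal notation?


/25 means 25 network bits, 7 host bits
Binary: 11111111111111111111111110000000
Mask: 255.255.255.128


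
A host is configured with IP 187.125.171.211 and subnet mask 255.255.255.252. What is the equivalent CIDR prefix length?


Binary: 11111111.11111111.11111111.11111100
Count leading 1s
Prefix: /30


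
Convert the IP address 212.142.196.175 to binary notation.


212 = 11010100
142 = 10001110
196 = 11000100
175 = 10101111
Binary: 11010100.10001110.11000100.10101111


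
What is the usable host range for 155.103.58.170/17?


Network: 155.103.0.0
Broadcast: 155.103.127.255
First usable = network + 1
Last usable = broadcast - 1
Range: 155.103.0.1 to 155.103.127.254


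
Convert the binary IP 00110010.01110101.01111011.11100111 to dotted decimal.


00110010 = 50
01110101 = 117
01111011 = 123
11100111 = 231
IP: 50.117.123.231


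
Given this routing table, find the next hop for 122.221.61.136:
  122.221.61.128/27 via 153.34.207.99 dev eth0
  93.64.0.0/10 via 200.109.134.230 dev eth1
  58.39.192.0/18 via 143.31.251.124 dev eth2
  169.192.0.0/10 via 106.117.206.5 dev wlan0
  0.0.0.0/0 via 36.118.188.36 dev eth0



Longest prefix match for 122.221.61.136:
  /27 122.221.61.128: MATCH
  /10 93.64.0.0: no
  /18 58.39.192.0: no
  /10 169.192.0.0: no
  /0 0.0.0.0: MATCH
Selected: next-hop 153.34.207.99 via eth0 (matched /27)


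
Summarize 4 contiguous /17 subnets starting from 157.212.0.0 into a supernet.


Original prefix: /17
Number of subnets: 4 = 2^2
New prefix = 17 - 2 = 15
Supernet: 157.212.0.0/15


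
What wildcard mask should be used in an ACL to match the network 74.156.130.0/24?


Subnet mask: 255.255.255.0
Wildcard = 255.255.255.255 - subnet mask
255 - 255 = 0
255 - 255 = 0
255 - 255 = 0
255 - 0 = 255
Wildcard: 0.0.0.255


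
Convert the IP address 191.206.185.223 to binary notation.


191 = 10111111
206 = 11001110
185 = 10111001
223 = 11011111
Binary: 10111111.11001110.10111001.11011111


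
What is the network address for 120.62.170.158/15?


IP:   01111000.00111110.10101010.10011110
Mask: 11111111.11111110.00000000.00000000
AND operation:
Net:  01111000.00111110.00000000.00000000
Network: 120.62.0.0/15


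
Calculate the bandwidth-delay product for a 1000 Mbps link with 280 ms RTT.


BDP = bandwidth * RTT
= 1000 Mbps * 280 ms
= 1000 * 1e6 * 280 / 1000 bits
= 280000000 bits
= 35000000 bytes
= 34179.6875 KB
BDP = 280000000 bits (35000000 bytes)


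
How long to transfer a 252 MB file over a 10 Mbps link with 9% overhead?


Effective throughput = 10 * (1 - 9/100) = 9.1 Mbps
File size in Mb = 252 * 8 = 2016 Mb
Time = 2016 / 9.1
Time = 221.5385 seconds


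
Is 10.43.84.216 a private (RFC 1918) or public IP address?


RFC 1918 private ranges:
  10.0.0.0/8 (10.0.0.0 - 10.255.255.255)
  172.16.0.0/12 (172.16.0.0 - 172.31.255.255)
  192.168.0.0/16 (192.168.0.0 - 192.168.255.255)
Private (in 10.0.0.0/8)


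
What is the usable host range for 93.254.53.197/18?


Network: 93.254.0.0
Broadcast: 93.254.63.255
First usable = network + 1
Last usable = broadcast - 1
Range: 93.254.0.1 to 93.254.63.254


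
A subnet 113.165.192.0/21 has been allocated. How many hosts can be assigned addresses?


Host bits = 32 - 21 = 11
Total addresses = 2^11 = 2048
Usable = total - 2 (network and broadcast)
Usable hosts: 2046


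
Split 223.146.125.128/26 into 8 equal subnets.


New prefix = 26 + 3 = 29
Each subnet has 8 addresses
  223.146.125.128/29
  223.146.125.136/29
  223.146.125.144/29
  223.146.125.152/29
  223.146.125.160/29
  223.146.125.168/29
  223.146.125.176/29
  223.146.125.184/29
Subnets: 223.146.125.128/29, 223.146.125.136/29, 223.146.125.144/29, 223.146.125.152/29, 223.146.125.160/29, 223.146.125.168/29, 223.146.125.176/29, 223.146.125.184/29


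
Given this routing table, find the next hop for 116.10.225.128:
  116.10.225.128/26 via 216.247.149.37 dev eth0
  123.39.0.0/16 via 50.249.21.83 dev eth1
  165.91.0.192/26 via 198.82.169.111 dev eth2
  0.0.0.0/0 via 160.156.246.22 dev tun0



Longest prefix match for 116.10.225.128:
  /26 116.10.225.128: MATCH
  /16 123.39.0.0: no
  /26 165.91.0.192: no
  /0 0.0.0.0: MATCH
Selected: next-hop 216.247.149.37 via eth0 (matched /26)


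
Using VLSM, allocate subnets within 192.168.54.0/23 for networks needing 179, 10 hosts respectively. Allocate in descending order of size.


179 hosts -> /24 (254 usable): 192.168.54.0/24
10 hosts -> /28 (14 usable): 192.168.55.0/28
Allocation: 192.168.54.0/24 (179 hosts, 254 usable); 192.168.55.0/28 (10 hosts, 14 usable)


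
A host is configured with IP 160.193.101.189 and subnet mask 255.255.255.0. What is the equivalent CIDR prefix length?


Binary: 11111111.11111111.11111111.00000000
Count leading 1s
Prefix: /24


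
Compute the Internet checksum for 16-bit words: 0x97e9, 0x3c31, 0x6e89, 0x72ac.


Sum all words (with carry folding):
+ 0x97e9 = 0x97e9
+ 0x3c31 = 0xd41a
+ 0x6e89 = 0x42a4
+ 0x72ac = 0xb550
One's complement: ~0xb550
Checksum = 0x4aaf


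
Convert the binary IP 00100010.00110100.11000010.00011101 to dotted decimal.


00100010 = 34
00110100 = 52
11000010 = 194
00011101 = 29
IP: 34.52.194.29


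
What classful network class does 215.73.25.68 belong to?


First octet: 215
Binary: 11010111
110xxxxx -> Class C (192-223)
Class C, default mask 255.255.255.0 (/24)


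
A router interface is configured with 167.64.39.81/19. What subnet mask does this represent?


/19 means 19 network bits, 13 host bits
Binary: 11111111111111111110000000000000
Mask: 255.255.224.0


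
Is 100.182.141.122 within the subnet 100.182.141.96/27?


Subnet network: 100.182.141.96
Test IP AND mask: 100.182.141.96
Yes, 100.182.141.122 is in 100.182.141.96/27


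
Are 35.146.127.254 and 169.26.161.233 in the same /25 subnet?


Mask: 255.255.255.128
35.146.127.254 AND mask = 35.146.127.128
169.26.161.233 AND mask = 169.26.161.128
No, different subnets (35.146.127.128 vs 169.26.161.128)


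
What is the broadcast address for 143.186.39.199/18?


Network: 143.186.0.0/18
Host bits = 14
Set all host bits to 1:
Broadcast: 143.186.63.255


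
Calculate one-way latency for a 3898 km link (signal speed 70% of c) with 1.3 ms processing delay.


Speed = 0.7 * 3e5 km/s = 210000 km/s
Propagation delay = 3898 / 210000 = 0.0186 s = 18.5619 ms
Processing delay = 1.3 ms
Total one-way latency = 19.8619 ms


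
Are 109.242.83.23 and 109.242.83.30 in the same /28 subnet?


Mask: 255.255.255.240
109.242.83.23 AND mask = 109.242.83.16
109.242.83.30 AND mask = 109.242.83.16
Yes, same subnet (109.242.83.16)


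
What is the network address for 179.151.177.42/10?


IP:   10110011.10010111.10110001.00101010
Mask: 11111111.11000000.00000000.00000000
AND operation:
Net:  10110011.10000000.00000000.00000000
Network: 179.128.0.0/10


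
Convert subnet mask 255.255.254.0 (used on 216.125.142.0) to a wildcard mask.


Subnet mask: 255.255.254.0
Wildcard = 255.255.255.255 - subnet mask
255 - 255 = 0
255 - 255 = 0
255 - 254 = 1
255 - 0 = 255
Wildcard: 0.0.1.255


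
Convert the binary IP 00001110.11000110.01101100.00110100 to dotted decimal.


00001110 = 14
11000110 = 198
01101100 = 108
00110100 = 52
IP: 14.198.108.52


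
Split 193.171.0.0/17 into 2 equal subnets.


New prefix = 17 + 1 = 18
Each subnet has 16384 addresses
  193.171.0.0/18
  193.171.64.0/18
Subnets: 193.171.0.0/18, 193.171.64.0/18


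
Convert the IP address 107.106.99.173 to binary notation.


107 = 01101011
106 = 01101010
99 = 01100011
173 = 10101101
Binary: 01101011.01101010.01100011.10101101


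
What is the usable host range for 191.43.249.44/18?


Network: 191.43.192.0
Broadcast: 191.43.255.255
First usable = network + 1
Last usable = broadcast - 1
Range: 191.43.192.1 to 191.43.255.254


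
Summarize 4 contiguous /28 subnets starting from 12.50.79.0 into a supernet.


Original prefix: /28
Number of subnets: 4 = 2^2
New prefix = 28 - 2 = 26
Supernet: 12.50.79.0/26


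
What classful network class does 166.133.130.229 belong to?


First octet: 166
Binary: 10100110
10xxxxxx -> Class B (128-191)
Class B, default mask 255.255.0.0 (/16)


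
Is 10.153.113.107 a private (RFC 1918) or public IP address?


RFC 1918 private ranges:
  10.0.0.0/8 (10.0.0.0 - 10.255.255.255)
  172.16.0.0/12 (172.16.0.0 - 172.31.255.255)
  192.168.0.0/16 (192.168.0.0 - 192.168.255.255)
Private (in 10.0.0.0/8)


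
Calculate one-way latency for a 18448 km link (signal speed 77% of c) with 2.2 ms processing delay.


Speed = 0.77 * 3e5 km/s = 231000 km/s
Propagation delay = 18448 / 231000 = 0.0799 s = 79.8615 ms
Processing delay = 2.2 ms
Total one-way latency = 82.0615 ms


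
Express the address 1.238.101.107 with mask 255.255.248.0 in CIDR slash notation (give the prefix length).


Binary: 11111111.11111111.11111000.00000000
Count leading 1s
Prefix: /21


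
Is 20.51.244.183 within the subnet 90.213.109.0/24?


Subnet network: 90.213.109.0
Test IP AND mask: 20.51.244.0
No, 20.51.244.183 is not in 90.213.109.0/24


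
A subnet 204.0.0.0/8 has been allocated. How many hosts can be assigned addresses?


Host bits = 32 - 8 = 24
Total addresses = 2^24 = 16777216
Usable = total - 2 (network and broadcast)
Usable hosts: 16777214


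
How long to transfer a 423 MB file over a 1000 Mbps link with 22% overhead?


Effective throughput = 1000 * (1 - 22/100) = 780 Mbps
File size in Mb = 423 * 8 = 3384 Mb
Time = 3384 / 780
Time = 4.3385 seconds


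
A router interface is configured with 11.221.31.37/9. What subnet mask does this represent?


/9 means 9 network bits, 23 host bits
Binary: 11111111100000000000000000000000
Mask: 255.128.0.0


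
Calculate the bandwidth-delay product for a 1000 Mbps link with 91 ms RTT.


BDP = bandwidth * RTT
= 1000 Mbps * 91 ms
= 1000 * 1e6 * 91 / 1000 bits
= 91000000 bits
= 11375000 bytes
= 11108.3984 KB
BDP = 91000000 bits (11375000 bytes)


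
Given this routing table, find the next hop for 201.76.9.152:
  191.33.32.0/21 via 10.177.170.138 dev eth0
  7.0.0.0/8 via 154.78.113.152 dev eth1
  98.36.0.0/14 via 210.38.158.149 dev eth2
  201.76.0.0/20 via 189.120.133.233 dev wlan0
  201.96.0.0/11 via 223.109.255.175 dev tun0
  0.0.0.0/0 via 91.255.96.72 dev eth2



Longest prefix match for 201.76.9.152:
  /21 191.33.32.0: no
  /8 7.0.0.0: no
  /14 98.36.0.0: no
  /20 201.76.0.0: MATCH
  /11 201.96.0.0: no
  /0 0.0.0.0: MATCH
Selected: next-hop 189.120.133.233 via wlan0 (matched /20)


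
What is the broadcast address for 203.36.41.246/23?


Network: 203.36.40.0/23
Host bits = 9
Set all host bits to 1:
Broadcast: 203.36.41.255


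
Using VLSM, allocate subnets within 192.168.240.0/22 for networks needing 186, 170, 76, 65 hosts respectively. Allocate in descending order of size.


186 hosts -> /24 (254 usable): 192.168.240.0/24
170 hosts -> /24 (254 usable): 192.168.241.0/24
76 hosts -> /25 (126 usable): 192.168.242.0/25
65 hosts -> /25 (126 usable): 192.168.242.128/25
Allocation: 192.168.240.0/24 (186 hosts, 254 usable); 192.168.241.0/24 (170 hosts, 254 usable); 192.168.242.0/25 (76 hosts, 126 usable); 192.168.242.128/25 (65 hosts, 126 usable)


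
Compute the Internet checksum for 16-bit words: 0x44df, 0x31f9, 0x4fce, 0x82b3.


Sum all words (with carry folding):
+ 0x44df = 0x44df
+ 0x31f9 = 0x76d8
+ 0x4fce = 0xc6a6
+ 0x82b3 = 0x495a
One's complement: ~0x495a
Checksum = 0xb6a5


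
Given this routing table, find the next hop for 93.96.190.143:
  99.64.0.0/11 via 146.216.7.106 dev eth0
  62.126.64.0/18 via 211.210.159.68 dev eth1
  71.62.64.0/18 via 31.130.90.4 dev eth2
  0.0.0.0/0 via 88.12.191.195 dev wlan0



Longest prefix match for 93.96.190.143:
  /11 99.64.0.0: no
  /18 62.126.64.0: no
  /18 71.62.64.0: no
  /0 0.0.0.0: MATCH
Selected: next-hop 88.12.191.195 via wlan0 (matched /0)


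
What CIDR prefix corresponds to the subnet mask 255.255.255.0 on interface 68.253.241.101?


Binary: 11111111.11111111.11111111.00000000
Count leading 1s
Prefix: /24


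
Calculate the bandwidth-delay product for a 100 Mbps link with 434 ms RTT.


BDP = bandwidth * RTT
= 100 Mbps * 434 ms
= 100 * 1e6 * 434 / 1000 bits
= 43400000 bits
= 5425000 bytes
= 5297.8516 KB
BDP = 43400000 bits (5425000 bytes)


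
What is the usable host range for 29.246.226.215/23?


Network: 29.246.226.0
Broadcast: 29.246.227.255
First usable = network + 1
Last usable = broadcast - 1
Range: 29.246.226.1 to 29.246.227.254


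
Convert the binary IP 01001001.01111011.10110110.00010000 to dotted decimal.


01001001 = 73
01111011 = 123
10110110 = 182
00010000 = 16
IP: 73.123.182.16


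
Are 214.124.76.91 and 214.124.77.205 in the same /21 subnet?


Mask: 255.255.248.0
214.124.76.91 AND mask = 214.124.72.0
214.124.77.205 AND mask = 214.124.72.0
Yes, same subnet (214.124.72.0)


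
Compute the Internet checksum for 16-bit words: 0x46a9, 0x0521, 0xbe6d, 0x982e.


Sum all words (with carry folding):
+ 0x46a9 = 0x46a9
+ 0x0521 = 0x4bca
+ 0xbe6d = 0x0a38
+ 0x982e = 0xa266
One's complement: ~0xa266
Checksum = 0x5d99


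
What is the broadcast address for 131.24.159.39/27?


Network: 131.24.159.32/27
Host bits = 5
Set all host bits to 1:
Broadcast: 131.24.159.63


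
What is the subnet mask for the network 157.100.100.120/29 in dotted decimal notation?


/29 means 29 network bits, 3 host bits
Binary: 11111111111111111111111111111000
Mask: 255.255.255.248


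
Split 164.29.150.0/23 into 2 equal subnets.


New prefix = 23 + 1 = 24
Each subnet has 256 addresses
  164.29.150.0/24
  164.29.151.0/24
Subnets: 164.29.150.0/24, 164.29.151.0/24


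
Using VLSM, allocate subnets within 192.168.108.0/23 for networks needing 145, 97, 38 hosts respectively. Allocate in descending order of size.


145 hosts -> /24 (254 usable): 192.168.108.0/24
97 hosts -> /25 (126 usable): 192.168.109.0/25
38 hosts -> /26 (62 usable): 192.168.109.128/26
Allocation: 192.168.108.0/24 (145 hosts, 254 usable); 192.168.109.0/25 (97 hosts, 126 usable); 192.168.109.128/26 (38 hosts, 62 usable)


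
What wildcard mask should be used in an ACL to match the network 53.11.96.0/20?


Subnet mask: 255.255.240.0
Wildcard = 255.255.255.255 - subnet mask
255 - 255 = 0
255 - 255 = 0
255 - 240 = 15
255 - 0 = 255
Wildcard: 0.0.15.255


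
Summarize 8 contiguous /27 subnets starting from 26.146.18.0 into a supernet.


Original prefix: /27
Number of subnets: 8 = 2^3
New prefix = 27 - 3 = 24
Supernet: 26.146.18.0/24


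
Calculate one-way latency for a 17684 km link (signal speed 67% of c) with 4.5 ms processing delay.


Speed = 0.67 * 3e5 km/s = 201000 km/s
Propagation delay = 17684 / 201000 = 0.088 s = 87.9801 ms
Processing delay = 4.5 ms
Total one-way latency = 92.4801 ms


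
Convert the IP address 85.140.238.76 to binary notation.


85 = 01010101
140 = 10001100
238 = 11101110
76 = 01001100
Binary: 01010101.10001100.11101110.01001100


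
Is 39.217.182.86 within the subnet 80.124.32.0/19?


Subnet network: 80.124.32.0
Test IP AND mask: 39.217.160.0
No, 39.217.182.86 is not in 80.124.32.0/19


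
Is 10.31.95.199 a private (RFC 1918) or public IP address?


RFC 1918 private ranges:
  10.0.0.0/8 (10.0.0.0 - 10.255.255.255)
  172.16.0.0/12 (172.16.0.0 - 172.31.255.255)
  192.168.0.0/16 (192.168.0.0 - 192.168.255.255)
Private (in 10.0.0.0/8)


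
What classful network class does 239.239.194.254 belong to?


First octet: 239
Binary: 11101111
1110xxxx -> Class D (224-239)
Class D (multicast), default mask N/A


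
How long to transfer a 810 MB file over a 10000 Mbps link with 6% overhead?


Effective throughput = 10000 * (1 - 6/100) = 9400 Mbps
File size in Mb = 810 * 8 = 6480 Mb
Time = 6480 / 9400
Time = 0.6894 seconds


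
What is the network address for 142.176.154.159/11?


IP:   10001110.10110000.10011010.10011111
Mask: 11111111.11100000.00000000.00000000
AND operation:
Net:  10001110.10100000.00000000.00000000
Network: 142.160.0.0/11


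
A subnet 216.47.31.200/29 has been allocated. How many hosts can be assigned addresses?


Host bits = 32 - 29 = 3
Total addresses = 2^3 = 8
Usable = total - 2 (network and broadcast)
Usable hosts: 6


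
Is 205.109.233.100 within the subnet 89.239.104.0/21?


Subnet network: 89.239.104.0
Test IP AND mask: 205.109.232.0
No, 205.109.233.100 is not in 89.239.104.0/21


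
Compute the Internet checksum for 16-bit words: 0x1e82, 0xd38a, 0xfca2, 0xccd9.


Sum all words (with carry folding):
+ 0x1e82 = 0x1e82
+ 0xd38a = 0xf20c
+ 0xfca2 = 0xeeaf
+ 0xccd9 = 0xbb89
One's complement: ~0xbb89
Checksum = 0x4476


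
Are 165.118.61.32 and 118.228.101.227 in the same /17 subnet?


Mask: 255.255.128.0
165.118.61.32 AND mask = 165.118.0.0
118.228.101.227 AND mask = 118.228.0.0
No, different subnets (165.118.0.0 vs 118.228.0.0)


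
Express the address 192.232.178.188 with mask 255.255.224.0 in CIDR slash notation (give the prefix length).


Binary: 11111111.11111111.11100000.00000000
Count leading 1s
Prefix: /19


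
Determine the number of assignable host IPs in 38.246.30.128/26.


Host bits = 32 - 26 = 6
Total addresses = 2^6 = 64
Usable = total - 2 (network and broadcast)
Usable hosts: 62


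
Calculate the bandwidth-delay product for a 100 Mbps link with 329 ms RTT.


BDP = bandwidth * RTT
= 100 Mbps * 329 ms
= 100 * 1e6 * 329 / 1000 bits
= 32900000 bits
= 4112500 bytes
= 4016.1133 KB
BDP = 32900000 bits (4112500 bytes)


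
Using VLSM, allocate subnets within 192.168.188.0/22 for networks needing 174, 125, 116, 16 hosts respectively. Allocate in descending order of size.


174 hosts -> /24 (254 usable): 192.168.188.0/24
125 hosts -> /25 (126 usable): 192.168.189.0/25
116 hosts -> /25 (126 usable): 192.168.189.128/25
16 hosts -> /27 (30 usable): 192.168.190.0/27
Allocation: 192.168.188.0/24 (174 hosts, 254 usable); 192.168.189.0/25 (125 hosts, 126 usable); 192.168.189.128/25 (116 hosts, 126 usable); 192.168.190.0/27 (16 hosts, 30 usable)


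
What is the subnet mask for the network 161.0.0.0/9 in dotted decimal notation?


/9 means 9 network bits, 23 host bits
Binary: 11111111100000000000000000000000
Mask: 255.128.0.0


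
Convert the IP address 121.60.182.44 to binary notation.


121 = 01111001
60 = 00111100
182 = 10110110
44 = 00101100
Binary: 01111001.00111100.10110110.00101100


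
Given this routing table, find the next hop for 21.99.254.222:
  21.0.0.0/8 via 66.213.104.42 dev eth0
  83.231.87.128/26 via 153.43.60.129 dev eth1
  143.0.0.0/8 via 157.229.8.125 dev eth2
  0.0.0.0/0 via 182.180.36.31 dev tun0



Longest prefix match for 21.99.254.222:
  /8 21.0.0.0: MATCH
  /26 83.231.87.128: no
  /8 143.0.0.0: no
  /0 0.0.0.0: MATCH
Selected: next-hop 66.213.104.42 via eth0 (matched /8)


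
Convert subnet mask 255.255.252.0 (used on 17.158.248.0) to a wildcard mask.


Subnet mask: 255.255.252.0
Wildcard = 255.255.255.255 - subnet mask
255 - 255 = 0
255 - 255 = 0
255 - 252 = 3
255 - 0 = 255
Wildcard: 0.0.3.255


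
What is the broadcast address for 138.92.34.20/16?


Network: 138.92.0.0/16
Host bits = 16
Set all host bits to 1:
Broadcast: 138.92.255.255


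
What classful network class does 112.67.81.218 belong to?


First octet: 112
Binary: 01110000
0xxxxxxx -> Class A (1-126)
Class A, default mask 255.0.0.0 (/8)


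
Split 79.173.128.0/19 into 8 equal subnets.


New prefix = 19 + 3 = 22
Each subnet has 1024 addresses
  79.173.128.0/22
  79.173.132.0/22
  79.173.136.0/22
  79.173.140.0/22
  79.173.144.0/22
  79.173.148.0/22
  79.173.152.0/22
  79.173.156.0/22
Subnets: 79.173.128.0/22, 79.173.132.0/22, 79.173.136.0/22, 79.173.140.0/22, 79.173.144.0/22, 79.173.148.0/22, 79.173.152.0/22, 79.173.156.0/22


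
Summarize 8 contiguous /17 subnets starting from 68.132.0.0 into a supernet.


Original prefix: /17
Number of subnets: 8 = 2^3
New prefix = 17 - 3 = 14
Supernet: 68.132.0.0/14


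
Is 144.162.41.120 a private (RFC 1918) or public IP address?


RFC 1918 private ranges:
  10.0.0.0/8 (10.0.0.0 - 10.255.255.255)
  172.16.0.0/12 (172.16.0.0 - 172.31.255.255)
  192.168.0.0/16 (192.168.0.0 - 192.168.255.255)
Public (not in any RFC 1918 range)


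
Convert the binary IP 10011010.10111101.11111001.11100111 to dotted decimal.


10011010 = 154
10111101 = 189
11111001 = 249
11100111 = 231
IP: 154.189.249.231


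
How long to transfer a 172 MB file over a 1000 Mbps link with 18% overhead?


Effective throughput = 1000 * (1 - 18/100) = 820.0 Mbps
File size in Mb = 172 * 8 = 1376 Mb
Time = 1376 / 820.0
Time = 1.678 seconds


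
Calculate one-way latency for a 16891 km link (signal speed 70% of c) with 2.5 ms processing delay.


Speed = 0.7 * 3e5 km/s = 210000 km/s
Propagation delay = 16891 / 210000 = 0.0804 s = 80.4333 ms
Processing delay = 2.5 ms
Total one-way latency = 82.9333 ms


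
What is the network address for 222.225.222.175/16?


IP:   11011110.11100001.11011110.10101111
Mask: 11111111.11111111.00000000.00000000
AND operation:
Net:  11011110.11100001.00000000.00000000
Network: 222.225.0.0/16


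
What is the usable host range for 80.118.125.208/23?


Network: 80.118.124.0
Broadcast: 80.118.125.255
First usable = network + 1
Last usable = broadcast - 1
Range: 80.118.124.1 to 80.118.125.254


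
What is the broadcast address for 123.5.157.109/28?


Network: 123.5.157.96/28
Host bits = 4
Set all host bits to 1:
Broadcast: 123.5.157.111


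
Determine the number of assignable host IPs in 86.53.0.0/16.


Host bits = 32 - 16 = 16
Total addresses = 2^16 = 65536
Usable = total - 2 (network and broadcast)
Usable hosts: 65534


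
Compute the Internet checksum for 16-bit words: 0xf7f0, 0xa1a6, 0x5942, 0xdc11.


Sum all words (with carry folding):
+ 0xf7f0 = 0xf7f0
+ 0xa1a6 = 0x9997
+ 0x5942 = 0xf2d9
+ 0xdc11 = 0xceeb
One's complement: ~0xceeb
Checksum = 0x3114


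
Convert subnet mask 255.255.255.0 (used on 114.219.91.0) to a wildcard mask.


Subnet mask: 255.255.255.0
Wildcard = 255.255.255.255 - subnet mask
255 - 255 = 0
255 - 255 = 0
255 - 255 = 0
255 - 0 = 255
Wildcard: 0.0.0.255


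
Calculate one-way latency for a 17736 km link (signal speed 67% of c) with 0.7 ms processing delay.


Speed = 0.67 * 3e5 km/s = 201000 km/s
Propagation delay = 17736 / 201000 = 0.0882 s = 88.2388 ms
Processing delay = 0.7 ms
Total one-way latency = 88.9388 ms


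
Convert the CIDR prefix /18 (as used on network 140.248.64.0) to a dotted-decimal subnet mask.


/18 means 18 network bits, 14 host bits
Binary: 11111111111111111100000000000000
Mask: 255.255.192.0


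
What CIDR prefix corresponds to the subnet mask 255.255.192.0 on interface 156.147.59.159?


Binary: 11111111.11111111.11000000.00000000
Count leading 1s
Prefix: /18


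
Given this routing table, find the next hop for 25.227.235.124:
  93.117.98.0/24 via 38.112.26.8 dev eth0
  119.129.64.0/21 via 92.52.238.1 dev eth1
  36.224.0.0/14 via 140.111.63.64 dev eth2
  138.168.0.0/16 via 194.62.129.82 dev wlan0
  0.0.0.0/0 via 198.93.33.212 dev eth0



Longest prefix match for 25.227.235.124:
  /24 93.117.98.0: no
  /21 119.129.64.0: no
  /14 36.224.0.0: no
  /16 138.168.0.0: no
  /0 0.0.0.0: MATCH
Selected: next-hop 198.93.33.212 via eth0 (matched /0)


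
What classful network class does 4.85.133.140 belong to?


First octet: 4
Binary: 00000100
0xxxxxxx -> Class A (1-126)
Class A, default mask 255.0.0.0 (/8)


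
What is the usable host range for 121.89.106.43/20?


Network: 121.89.96.0
Broadcast: 121.89.111.255
First usable = network + 1
Last usable = broadcast - 1
Range: 121.89.96.1 to 121.89.111.254


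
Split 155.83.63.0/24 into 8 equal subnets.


New prefix = 24 + 3 = 27
Each subnet has 32 addresses
  155.83.63.0/27
  155.83.63.32/27
  155.83.63.64/27
  155.83.63.96/27
  155.83.63.128/27
  155.83.63.160/27
  155.83.63.192/27
  155.83.63.224/27
Subnets: 155.83.63.0/27, 155.83.63.32/27, 155.83.63.64/27, 155.83.63.96/27, 155.83.63.128/27, 155.83.63.160/27, 155.83.63.192/27, 155.83.63.224/27


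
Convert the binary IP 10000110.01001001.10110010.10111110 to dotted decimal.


10000110 = 134
01001001 = 73
10110010 = 178
10111110 = 190
IP: 134.73.178.190


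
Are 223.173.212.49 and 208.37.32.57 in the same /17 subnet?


Mask: 255.255.128.0
223.173.212.49 AND mask = 223.173.128.0
208.37.32.57 AND mask = 208.37.0.0
No, different subnets (223.173.128.0 vs 208.37.0.0)


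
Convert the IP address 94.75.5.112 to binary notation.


94 = 01011110
75 = 01001011
5 = 00000101
112 = 01110000
Binary: 01011110.01001011.00000101.01110000


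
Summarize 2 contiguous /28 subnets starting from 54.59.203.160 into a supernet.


Original prefix: /28
Number of subnets: 2 = 2^1
New prefix = 28 - 1 = 27
Supernet: 54.59.203.160/27


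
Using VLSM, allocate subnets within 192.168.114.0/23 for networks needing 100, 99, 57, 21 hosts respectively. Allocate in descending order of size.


100 hosts -> /25 (126 usable): 192.168.114.0/25
99 hosts -> /25 (126 usable): 192.168.114.128/25
57 hosts -> /26 (62 usable): 192.168.115.0/26
21 hosts -> /27 (30 usable): 192.168.115.64/27
Allocation: 192.168.114.0/25 (100 hosts, 126 usable); 192.168.114.128/25 (99 hosts, 126 usable); 192.168.115.0/26 (57 hosts, 62 usable); 192.168.115.64/27 (21 hosts, 30 usable)


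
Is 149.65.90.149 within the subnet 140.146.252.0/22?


Subnet network: 140.146.252.0
Test IP AND mask: 149.65.88.0
No, 149.65.90.149 is not in 140.146.252.0/22


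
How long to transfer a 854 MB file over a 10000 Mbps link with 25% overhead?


Effective throughput = 10000 * (1 - 25/100) = 7500 Mbps
File size in Mb = 854 * 8 = 6832 Mb
Time = 6832 / 7500
Time = 0.9109 seconds


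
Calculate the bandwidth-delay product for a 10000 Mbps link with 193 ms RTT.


BDP = bandwidth * RTT
= 10000 Mbps * 193 ms
= 10000 * 1e6 * 193 / 1000 bits
= 1930000000 bits
= 241250000 bytes
= 235595.7031 KB
BDP = 1930000000 bits (241250000 bytes)


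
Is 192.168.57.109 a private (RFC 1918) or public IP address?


RFC 1918 private ranges:
  10.0.0.0/8 (10.0.0.0 - 10.255.255.255)
  172.16.0.0/12 (172.16.0.0 - 172.31.255.255)
  192.168.0.0/16 (192.168.0.0 - 192.168.255.255)
Private (in 192.168.0.0/16)


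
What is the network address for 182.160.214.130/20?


IP:   10110110.10100000.11010110.10000010
Mask: 11111111.11111111.11110000.00000000
AND operation:
Net:  10110110.10100000.11010000.00000000
Network: 182.160.208.0/20


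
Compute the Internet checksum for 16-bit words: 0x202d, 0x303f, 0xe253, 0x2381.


Sum all words (with carry folding):
+ 0x202d = 0x202d
+ 0x303f = 0x506c
+ 0xe253 = 0x32c0
+ 0x2381 = 0x5641
One's complement: ~0x5641
Checksum = 0xa9be


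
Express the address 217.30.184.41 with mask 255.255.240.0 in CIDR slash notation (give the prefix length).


Binary: 11111111.11111111.11110000.00000000
Count leading 1s
Prefix: /20


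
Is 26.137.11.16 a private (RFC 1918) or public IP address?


RFC 1918 private ranges:
  10.0.0.0/8 (10.0.0.0 - 10.255.255.255)
  172.16.0.0/12 (172.16.0.0 - 172.31.255.255)
  192.168.0.0/16 (192.168.0.0 - 192.168.255.255)
Public (not in any RFC 1918 range)


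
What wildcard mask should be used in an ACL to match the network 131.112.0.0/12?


Subnet mask: 255.240.0.0
Wildcard = 255.255.255.255 - subnet mask
255 - 255 = 0
255 - 240 = 15
255 - 0 = 255
255 - 0 = 255
Wildcard: 0.15.255.255


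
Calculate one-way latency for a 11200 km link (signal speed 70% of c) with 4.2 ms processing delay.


Speed = 0.7 * 3e5 km/s = 210000 km/s
Propagation delay = 11200 / 210000 = 0.0533 s = 53.3333 ms
Processing delay = 4.2 ms
Total one-way latency = 57.5333 ms


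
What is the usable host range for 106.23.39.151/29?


Network: 106.23.39.144
Broadcast: 106.23.39.151
First usable = network + 1
Last usable = broadcast - 1
Range: 106.23.39.145 to 106.23.39.150


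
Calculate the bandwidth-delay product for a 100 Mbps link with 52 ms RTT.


BDP = bandwidth * RTT
= 100 Mbps * 52 ms
= 100 * 1e6 * 52 / 1000 bits
= 5200000 bits
= 650000 bytes
= 634.7656 KB
BDP = 5200000 bits (650000 bytes)


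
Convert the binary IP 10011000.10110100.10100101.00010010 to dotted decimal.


10011000 = 152
10110100 = 180
10100101 = 165
00010010 = 18
IP: 152.180.165.18


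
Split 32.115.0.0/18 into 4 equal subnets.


New prefix = 18 + 2 = 20
Each subnet has 4096 addresses
  32.115.0.0/20
  32.115.16.0/20
  32.115.32.0/20
  32.115.48.0/20
Subnets: 32.115.0.0/20, 32.115.16.0/20, 32.115.32.0/20, 32.115.48.0/20


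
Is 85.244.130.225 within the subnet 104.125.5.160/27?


Subnet network: 104.125.5.160
Test IP AND mask: 85.244.130.224
No, 85.244.130.225 is not in 104.125.5.160/27


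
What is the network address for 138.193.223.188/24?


IP:   10001010.11000001.11011111.10111100
Mask: 11111111.11111111.11111111.00000000
AND operation:
Net:  10001010.11000001.11011111.00000000
Network: 138.193.223.0/24


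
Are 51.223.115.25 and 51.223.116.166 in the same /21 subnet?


Mask: 255.255.248.0
51.223.115.25 AND mask = 51.223.112.0
51.223.116.166 AND mask = 51.223.112.0
Yes, same subnet (51.223.112.0)


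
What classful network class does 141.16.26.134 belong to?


First octet: 141
Binary: 10001101
10xxxxxx -> Class B (128-191)
Class B, default mask 255.255.0.0 (/16)


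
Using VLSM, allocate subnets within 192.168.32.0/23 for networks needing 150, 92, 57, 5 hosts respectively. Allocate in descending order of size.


150 hosts -> /24 (254 usable): 192.168.32.0/24
92 hosts -> /25 (126 usable): 192.168.33.0/25
57 hosts -> /26 (62 usable): 192.168.33.128/26
5 hosts -> /29 (6 usable): 192.168.33.192/29
Allocation: 192.168.32.0/24 (150 hosts, 254 usable); 192.168.33.0/25 (92 hosts, 126 usable); 192.168.33.128/26 (57 hosts, 62 usable); 192.168.33.192/29 (5 hosts, 6 usable)


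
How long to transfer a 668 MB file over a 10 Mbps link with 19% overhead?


Effective throughput = 10 * (1 - 19/100) = 8.1 Mbps
File size in Mb = 668 * 8 = 5344 Mb
Time = 5344 / 8.1
Time = 659.7531 seconds


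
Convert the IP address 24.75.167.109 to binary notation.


24 = 00011000
75 = 01001011
167 = 10100111
109 = 01101101
Binary: 00011000.01001011.10100111.01101101


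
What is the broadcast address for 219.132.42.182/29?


Network: 219.132.42.176/29
Host bits = 3
Set all host bits to 1:
Broadcast: 219.132.42.183


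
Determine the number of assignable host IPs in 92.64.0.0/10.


Host bits = 32 - 10 = 22
Total addresses = 2^22 = 4194304
Usable = total - 2 (network and broadcast)
Usable hosts: 4194302


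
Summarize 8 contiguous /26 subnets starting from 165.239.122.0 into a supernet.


Original prefix: /26
Number of subnets: 8 = 2^3
New prefix = 26 - 3 = 23
Supernet: 165.239.122.0/23


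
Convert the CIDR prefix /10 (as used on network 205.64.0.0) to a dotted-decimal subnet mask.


/10 means 10 network bits, 22 host bits
Binary: 11111111110000000000000000000000
Mask: 255.192.0.0


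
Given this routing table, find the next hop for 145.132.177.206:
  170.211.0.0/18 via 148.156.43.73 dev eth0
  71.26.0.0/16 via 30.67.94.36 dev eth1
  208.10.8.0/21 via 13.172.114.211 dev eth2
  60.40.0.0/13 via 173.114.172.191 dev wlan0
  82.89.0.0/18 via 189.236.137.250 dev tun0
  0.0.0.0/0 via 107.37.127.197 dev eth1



Longest prefix match for 145.132.177.206:
  /18 170.211.0.0: no
  /16 71.26.0.0: no
  /21 208.10.8.0: no
  /13 60.40.0.0: no
  /18 82.89.0.0: no
  /0 0.0.0.0: MATCH
Selected: next-hop 107.37.127.197 via eth1 (matched /0)


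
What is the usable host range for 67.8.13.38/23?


Network: 67.8.12.0
Broadcast: 67.8.13.255
First usable = network + 1
Last usable = broadcast - 1
Range: 67.8.12.1 to 67.8.13.254


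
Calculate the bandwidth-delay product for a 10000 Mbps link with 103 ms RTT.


BDP = bandwidth * RTT
= 10000 Mbps * 103 ms
= 10000 * 1e6 * 103 / 1000 bits
= 1030000000 bits
= 128750000 bytes
= 125732.4219 KB
BDP = 1030000000 bits (128750000 bytes)


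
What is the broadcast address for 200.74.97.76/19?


Network: 200.74.96.0/19
Host bits = 13
Set all host bits to 1:
Broadcast: 200.74.127.255


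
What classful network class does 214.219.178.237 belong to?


First octet: 214
Binary: 11010110
110xxxxx -> Class C (192-223)
Class C, default mask 255.255.255.0 (/24)


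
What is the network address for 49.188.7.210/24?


IP:   00110001.10111100.00000111.11010010
Mask: 11111111.11111111.11111111.00000000
AND operation:
Net:  00110001.10111100.00000111.00000000
Network: 49.188.7.0/24


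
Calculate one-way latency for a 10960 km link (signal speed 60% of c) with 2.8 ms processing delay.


Speed = 0.6 * 3e5 km/s = 180000 km/s
Propagation delay = 10960 / 180000 = 0.0609 s = 60.8889 ms
Processing delay = 2.8 ms
Total one-way latency = 63.6889 ms


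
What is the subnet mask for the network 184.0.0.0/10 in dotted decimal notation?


/10 means 10 network bits, 22 host bits
Binary: 11111111110000000000000000000000
Mask: 255.192.0.0
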